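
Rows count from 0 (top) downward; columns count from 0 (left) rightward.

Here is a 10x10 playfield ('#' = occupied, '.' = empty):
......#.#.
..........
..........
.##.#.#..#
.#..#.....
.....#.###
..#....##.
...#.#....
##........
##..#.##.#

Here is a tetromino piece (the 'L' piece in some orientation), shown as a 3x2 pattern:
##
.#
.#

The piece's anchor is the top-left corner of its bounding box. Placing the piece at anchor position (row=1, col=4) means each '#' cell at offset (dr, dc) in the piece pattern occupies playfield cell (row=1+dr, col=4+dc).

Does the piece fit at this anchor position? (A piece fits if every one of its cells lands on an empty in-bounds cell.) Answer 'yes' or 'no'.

Answer: yes

Derivation:
Check each piece cell at anchor (1, 4):
  offset (0,0) -> (1,4): empty -> OK
  offset (0,1) -> (1,5): empty -> OK
  offset (1,1) -> (2,5): empty -> OK
  offset (2,1) -> (3,5): empty -> OK
All cells valid: yes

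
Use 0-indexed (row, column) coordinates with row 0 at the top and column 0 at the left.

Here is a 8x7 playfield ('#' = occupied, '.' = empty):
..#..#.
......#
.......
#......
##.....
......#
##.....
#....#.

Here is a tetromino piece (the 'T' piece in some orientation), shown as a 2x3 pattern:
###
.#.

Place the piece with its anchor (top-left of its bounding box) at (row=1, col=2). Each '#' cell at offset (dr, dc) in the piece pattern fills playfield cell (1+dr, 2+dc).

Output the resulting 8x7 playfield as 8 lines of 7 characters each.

Answer: ..#..#.
..###.#
...#...
#......
##.....
......#
##.....
#....#.

Derivation:
Fill (1+0,2+0) = (1,2)
Fill (1+0,2+1) = (1,3)
Fill (1+0,2+2) = (1,4)
Fill (1+1,2+1) = (2,3)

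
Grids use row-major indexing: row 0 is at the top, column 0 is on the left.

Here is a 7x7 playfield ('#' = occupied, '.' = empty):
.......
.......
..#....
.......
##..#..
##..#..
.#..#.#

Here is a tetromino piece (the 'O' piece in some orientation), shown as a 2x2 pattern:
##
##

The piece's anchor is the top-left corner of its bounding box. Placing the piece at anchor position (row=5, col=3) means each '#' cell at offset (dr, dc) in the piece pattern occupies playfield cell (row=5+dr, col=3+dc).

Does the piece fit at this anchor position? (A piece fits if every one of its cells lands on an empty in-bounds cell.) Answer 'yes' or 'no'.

Answer: no

Derivation:
Check each piece cell at anchor (5, 3):
  offset (0,0) -> (5,3): empty -> OK
  offset (0,1) -> (5,4): occupied ('#') -> FAIL
  offset (1,0) -> (6,3): empty -> OK
  offset (1,1) -> (6,4): occupied ('#') -> FAIL
All cells valid: no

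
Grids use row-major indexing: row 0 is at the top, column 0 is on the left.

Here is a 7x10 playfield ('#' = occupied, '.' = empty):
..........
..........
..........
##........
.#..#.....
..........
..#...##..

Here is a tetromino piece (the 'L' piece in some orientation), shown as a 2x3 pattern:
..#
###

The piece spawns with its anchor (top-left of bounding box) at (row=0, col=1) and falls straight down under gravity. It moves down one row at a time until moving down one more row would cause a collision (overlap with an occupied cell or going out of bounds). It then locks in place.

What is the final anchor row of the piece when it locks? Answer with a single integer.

Answer: 1

Derivation:
Spawn at (row=0, col=1). Try each row:
  row 0: fits
  row 1: fits
  row 2: blocked -> lock at row 1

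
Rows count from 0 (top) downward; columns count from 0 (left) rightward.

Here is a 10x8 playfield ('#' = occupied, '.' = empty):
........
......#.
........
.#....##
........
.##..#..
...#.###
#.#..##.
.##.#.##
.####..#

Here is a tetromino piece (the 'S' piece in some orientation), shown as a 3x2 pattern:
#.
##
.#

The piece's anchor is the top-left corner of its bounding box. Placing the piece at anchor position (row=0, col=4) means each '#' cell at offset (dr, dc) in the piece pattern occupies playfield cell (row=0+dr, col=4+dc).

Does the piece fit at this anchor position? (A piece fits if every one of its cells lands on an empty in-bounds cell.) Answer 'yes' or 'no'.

Answer: yes

Derivation:
Check each piece cell at anchor (0, 4):
  offset (0,0) -> (0,4): empty -> OK
  offset (1,0) -> (1,4): empty -> OK
  offset (1,1) -> (1,5): empty -> OK
  offset (2,1) -> (2,5): empty -> OK
All cells valid: yes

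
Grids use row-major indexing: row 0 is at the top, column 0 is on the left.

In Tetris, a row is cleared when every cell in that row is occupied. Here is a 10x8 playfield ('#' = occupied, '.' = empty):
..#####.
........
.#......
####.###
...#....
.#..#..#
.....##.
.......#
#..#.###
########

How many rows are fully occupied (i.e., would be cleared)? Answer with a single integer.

Check each row:
  row 0: 3 empty cells -> not full
  row 1: 8 empty cells -> not full
  row 2: 7 empty cells -> not full
  row 3: 1 empty cell -> not full
  row 4: 7 empty cells -> not full
  row 5: 5 empty cells -> not full
  row 6: 6 empty cells -> not full
  row 7: 7 empty cells -> not full
  row 8: 3 empty cells -> not full
  row 9: 0 empty cells -> FULL (clear)
Total rows cleared: 1

Answer: 1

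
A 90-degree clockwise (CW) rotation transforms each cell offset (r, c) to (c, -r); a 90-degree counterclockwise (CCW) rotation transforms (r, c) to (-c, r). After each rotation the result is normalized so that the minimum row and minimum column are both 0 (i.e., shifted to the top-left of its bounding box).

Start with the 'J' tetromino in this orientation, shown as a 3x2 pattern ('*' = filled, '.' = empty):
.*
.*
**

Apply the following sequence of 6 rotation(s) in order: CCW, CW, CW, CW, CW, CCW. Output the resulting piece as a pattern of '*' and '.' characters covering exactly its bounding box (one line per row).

Answer: **
*.
*.

Derivation:
Start:
.*
.*
**
After rotation 1 (CCW):
***
..*
After rotation 2 (CW):
.*
.*
**
After rotation 3 (CW):
*..
***
After rotation 4 (CW):
**
*.
*.
After rotation 5 (CW):
***
..*
After rotation 6 (CCW):
**
*.
*.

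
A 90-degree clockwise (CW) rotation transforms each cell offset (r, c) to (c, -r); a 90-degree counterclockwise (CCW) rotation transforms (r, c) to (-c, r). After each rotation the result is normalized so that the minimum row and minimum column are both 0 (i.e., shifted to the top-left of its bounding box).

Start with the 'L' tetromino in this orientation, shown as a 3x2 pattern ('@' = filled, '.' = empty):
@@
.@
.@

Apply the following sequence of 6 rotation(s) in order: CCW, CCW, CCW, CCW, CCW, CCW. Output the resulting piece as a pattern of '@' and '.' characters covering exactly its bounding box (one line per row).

Start:
@@
.@
.@
After rotation 1 (CCW):
@@@
@..
After rotation 2 (CCW):
@.
@.
@@
After rotation 3 (CCW):
..@
@@@
After rotation 4 (CCW):
@@
.@
.@
After rotation 5 (CCW):
@@@
@..
After rotation 6 (CCW):
@.
@.
@@

Answer: @.
@.
@@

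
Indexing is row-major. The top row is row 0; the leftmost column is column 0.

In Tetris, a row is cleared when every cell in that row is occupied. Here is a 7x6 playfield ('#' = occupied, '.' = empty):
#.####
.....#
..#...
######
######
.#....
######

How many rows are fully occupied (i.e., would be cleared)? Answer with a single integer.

Answer: 3

Derivation:
Check each row:
  row 0: 1 empty cell -> not full
  row 1: 5 empty cells -> not full
  row 2: 5 empty cells -> not full
  row 3: 0 empty cells -> FULL (clear)
  row 4: 0 empty cells -> FULL (clear)
  row 5: 5 empty cells -> not full
  row 6: 0 empty cells -> FULL (clear)
Total rows cleared: 3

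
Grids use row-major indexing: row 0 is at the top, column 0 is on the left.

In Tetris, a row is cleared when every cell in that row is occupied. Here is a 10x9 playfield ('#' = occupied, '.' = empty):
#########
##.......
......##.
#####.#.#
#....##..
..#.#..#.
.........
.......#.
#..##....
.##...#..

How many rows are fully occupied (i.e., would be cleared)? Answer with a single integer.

Answer: 1

Derivation:
Check each row:
  row 0: 0 empty cells -> FULL (clear)
  row 1: 7 empty cells -> not full
  row 2: 7 empty cells -> not full
  row 3: 2 empty cells -> not full
  row 4: 6 empty cells -> not full
  row 5: 6 empty cells -> not full
  row 6: 9 empty cells -> not full
  row 7: 8 empty cells -> not full
  row 8: 6 empty cells -> not full
  row 9: 6 empty cells -> not full
Total rows cleared: 1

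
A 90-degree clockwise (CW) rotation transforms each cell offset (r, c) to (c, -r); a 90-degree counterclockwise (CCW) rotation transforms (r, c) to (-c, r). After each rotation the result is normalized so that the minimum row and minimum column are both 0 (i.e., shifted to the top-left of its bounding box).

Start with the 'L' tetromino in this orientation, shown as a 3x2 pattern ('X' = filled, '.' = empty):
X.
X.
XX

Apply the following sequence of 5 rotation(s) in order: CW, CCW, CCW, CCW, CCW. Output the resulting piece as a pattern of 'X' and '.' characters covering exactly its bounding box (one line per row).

Start:
X.
X.
XX
After rotation 1 (CW):
XXX
X..
After rotation 2 (CCW):
X.
X.
XX
After rotation 3 (CCW):
..X
XXX
After rotation 4 (CCW):
XX
.X
.X
After rotation 5 (CCW):
XXX
X..

Answer: XXX
X..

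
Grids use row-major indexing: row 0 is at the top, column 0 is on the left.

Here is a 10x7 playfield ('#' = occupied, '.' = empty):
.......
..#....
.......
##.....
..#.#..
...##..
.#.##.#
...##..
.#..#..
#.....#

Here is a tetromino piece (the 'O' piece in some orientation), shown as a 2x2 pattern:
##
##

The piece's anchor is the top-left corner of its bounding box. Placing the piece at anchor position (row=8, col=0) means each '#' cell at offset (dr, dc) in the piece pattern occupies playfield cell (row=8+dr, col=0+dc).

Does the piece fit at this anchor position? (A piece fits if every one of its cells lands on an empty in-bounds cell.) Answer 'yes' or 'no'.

Answer: no

Derivation:
Check each piece cell at anchor (8, 0):
  offset (0,0) -> (8,0): empty -> OK
  offset (0,1) -> (8,1): occupied ('#') -> FAIL
  offset (1,0) -> (9,0): occupied ('#') -> FAIL
  offset (1,1) -> (9,1): empty -> OK
All cells valid: no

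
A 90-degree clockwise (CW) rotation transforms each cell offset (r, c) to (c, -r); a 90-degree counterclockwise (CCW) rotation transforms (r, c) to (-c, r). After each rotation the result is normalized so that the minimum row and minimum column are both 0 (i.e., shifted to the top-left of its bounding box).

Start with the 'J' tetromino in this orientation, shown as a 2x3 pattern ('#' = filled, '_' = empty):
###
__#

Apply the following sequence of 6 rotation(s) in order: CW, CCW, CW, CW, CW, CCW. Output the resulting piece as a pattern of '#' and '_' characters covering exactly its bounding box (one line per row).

Answer: #__
###

Derivation:
Start:
###
__#
After rotation 1 (CW):
_#
_#
##
After rotation 2 (CCW):
###
__#
After rotation 3 (CW):
_#
_#
##
After rotation 4 (CW):
#__
###
After rotation 5 (CW):
##
#_
#_
After rotation 6 (CCW):
#__
###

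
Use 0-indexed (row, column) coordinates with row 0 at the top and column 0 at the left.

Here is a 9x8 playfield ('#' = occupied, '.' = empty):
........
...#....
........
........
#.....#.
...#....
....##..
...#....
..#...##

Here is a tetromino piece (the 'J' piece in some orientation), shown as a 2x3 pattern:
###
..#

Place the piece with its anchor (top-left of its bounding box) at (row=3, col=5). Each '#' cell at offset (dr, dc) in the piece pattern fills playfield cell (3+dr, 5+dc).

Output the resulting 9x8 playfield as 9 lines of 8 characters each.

Answer: ........
...#....
........
.....###
#.....##
...#....
....##..
...#....
..#...##

Derivation:
Fill (3+0,5+0) = (3,5)
Fill (3+0,5+1) = (3,6)
Fill (3+0,5+2) = (3,7)
Fill (3+1,5+2) = (4,7)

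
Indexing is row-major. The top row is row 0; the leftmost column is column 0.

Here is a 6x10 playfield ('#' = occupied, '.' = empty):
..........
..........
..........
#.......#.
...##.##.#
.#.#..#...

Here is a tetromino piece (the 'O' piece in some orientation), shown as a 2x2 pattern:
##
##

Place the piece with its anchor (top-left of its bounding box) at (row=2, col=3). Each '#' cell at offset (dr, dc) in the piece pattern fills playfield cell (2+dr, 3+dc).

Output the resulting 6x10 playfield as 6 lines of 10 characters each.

Fill (2+0,3+0) = (2,3)
Fill (2+0,3+1) = (2,4)
Fill (2+1,3+0) = (3,3)
Fill (2+1,3+1) = (3,4)

Answer: ..........
..........
...##.....
#..##...#.
...##.##.#
.#.#..#...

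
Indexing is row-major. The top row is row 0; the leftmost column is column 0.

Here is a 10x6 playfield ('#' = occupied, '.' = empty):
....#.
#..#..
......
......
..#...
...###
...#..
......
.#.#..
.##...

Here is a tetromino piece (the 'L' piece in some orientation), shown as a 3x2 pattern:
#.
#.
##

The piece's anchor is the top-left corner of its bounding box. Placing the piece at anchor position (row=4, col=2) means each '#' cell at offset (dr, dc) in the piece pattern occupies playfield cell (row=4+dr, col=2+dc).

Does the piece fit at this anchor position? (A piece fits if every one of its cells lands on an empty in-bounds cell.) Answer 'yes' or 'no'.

Check each piece cell at anchor (4, 2):
  offset (0,0) -> (4,2): occupied ('#') -> FAIL
  offset (1,0) -> (5,2): empty -> OK
  offset (2,0) -> (6,2): empty -> OK
  offset (2,1) -> (6,3): occupied ('#') -> FAIL
All cells valid: no

Answer: no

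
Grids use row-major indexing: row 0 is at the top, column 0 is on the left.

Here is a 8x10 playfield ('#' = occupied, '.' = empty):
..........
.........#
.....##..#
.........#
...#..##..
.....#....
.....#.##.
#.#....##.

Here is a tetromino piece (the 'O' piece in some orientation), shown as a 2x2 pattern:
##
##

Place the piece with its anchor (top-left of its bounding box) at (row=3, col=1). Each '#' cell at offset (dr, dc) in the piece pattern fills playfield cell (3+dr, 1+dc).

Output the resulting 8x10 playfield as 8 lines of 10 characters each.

Answer: ..........
.........#
.....##..#
.##......#
.###..##..
.....#....
.....#.##.
#.#....##.

Derivation:
Fill (3+0,1+0) = (3,1)
Fill (3+0,1+1) = (3,2)
Fill (3+1,1+0) = (4,1)
Fill (3+1,1+1) = (4,2)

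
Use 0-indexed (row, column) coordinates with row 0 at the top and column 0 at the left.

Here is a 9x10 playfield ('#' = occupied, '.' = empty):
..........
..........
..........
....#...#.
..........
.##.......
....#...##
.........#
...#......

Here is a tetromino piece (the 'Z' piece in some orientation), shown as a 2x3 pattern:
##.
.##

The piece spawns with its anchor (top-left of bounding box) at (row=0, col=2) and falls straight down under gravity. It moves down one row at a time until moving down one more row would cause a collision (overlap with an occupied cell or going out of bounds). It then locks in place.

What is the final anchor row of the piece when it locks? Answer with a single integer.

Spawn at (row=0, col=2). Try each row:
  row 0: fits
  row 1: fits
  row 2: blocked -> lock at row 1

Answer: 1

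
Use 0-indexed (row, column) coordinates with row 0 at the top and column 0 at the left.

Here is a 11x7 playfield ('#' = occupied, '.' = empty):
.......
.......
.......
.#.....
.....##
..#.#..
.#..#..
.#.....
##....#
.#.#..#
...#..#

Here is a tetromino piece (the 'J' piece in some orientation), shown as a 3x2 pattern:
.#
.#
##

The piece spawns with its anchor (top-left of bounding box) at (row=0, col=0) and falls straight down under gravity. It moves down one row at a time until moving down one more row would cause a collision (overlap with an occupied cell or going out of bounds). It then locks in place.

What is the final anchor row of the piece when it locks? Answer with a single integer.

Answer: 0

Derivation:
Spawn at (row=0, col=0). Try each row:
  row 0: fits
  row 1: blocked -> lock at row 0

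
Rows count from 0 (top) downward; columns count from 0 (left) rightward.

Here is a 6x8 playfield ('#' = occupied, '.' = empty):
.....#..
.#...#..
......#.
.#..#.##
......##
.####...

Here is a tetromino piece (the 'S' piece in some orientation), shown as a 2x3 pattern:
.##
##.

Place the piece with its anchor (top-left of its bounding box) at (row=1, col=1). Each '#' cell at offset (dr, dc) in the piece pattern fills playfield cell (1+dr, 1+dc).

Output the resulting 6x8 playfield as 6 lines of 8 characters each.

Answer: .....#..
.###.#..
.##...#.
.#..#.##
......##
.####...

Derivation:
Fill (1+0,1+1) = (1,2)
Fill (1+0,1+2) = (1,3)
Fill (1+1,1+0) = (2,1)
Fill (1+1,1+1) = (2,2)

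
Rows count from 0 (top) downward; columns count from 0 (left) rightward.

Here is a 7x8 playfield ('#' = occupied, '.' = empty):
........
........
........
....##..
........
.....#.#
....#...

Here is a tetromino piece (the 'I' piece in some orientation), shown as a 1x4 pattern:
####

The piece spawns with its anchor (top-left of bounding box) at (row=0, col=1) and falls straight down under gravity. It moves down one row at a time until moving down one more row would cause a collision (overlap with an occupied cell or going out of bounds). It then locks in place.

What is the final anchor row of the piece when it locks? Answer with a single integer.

Spawn at (row=0, col=1). Try each row:
  row 0: fits
  row 1: fits
  row 2: fits
  row 3: blocked -> lock at row 2

Answer: 2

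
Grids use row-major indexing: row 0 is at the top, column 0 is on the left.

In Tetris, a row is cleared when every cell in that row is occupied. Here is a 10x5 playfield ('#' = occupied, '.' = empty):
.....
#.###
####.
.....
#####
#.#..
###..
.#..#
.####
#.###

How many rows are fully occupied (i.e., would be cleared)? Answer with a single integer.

Check each row:
  row 0: 5 empty cells -> not full
  row 1: 1 empty cell -> not full
  row 2: 1 empty cell -> not full
  row 3: 5 empty cells -> not full
  row 4: 0 empty cells -> FULL (clear)
  row 5: 3 empty cells -> not full
  row 6: 2 empty cells -> not full
  row 7: 3 empty cells -> not full
  row 8: 1 empty cell -> not full
  row 9: 1 empty cell -> not full
Total rows cleared: 1

Answer: 1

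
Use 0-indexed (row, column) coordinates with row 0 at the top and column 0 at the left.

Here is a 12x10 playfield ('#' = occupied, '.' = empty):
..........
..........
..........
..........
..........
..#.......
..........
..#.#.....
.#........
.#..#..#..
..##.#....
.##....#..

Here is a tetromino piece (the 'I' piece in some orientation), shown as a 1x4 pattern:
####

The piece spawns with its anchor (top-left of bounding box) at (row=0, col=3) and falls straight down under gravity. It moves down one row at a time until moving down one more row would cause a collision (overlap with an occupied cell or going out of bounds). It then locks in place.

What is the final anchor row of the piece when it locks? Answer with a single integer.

Answer: 6

Derivation:
Spawn at (row=0, col=3). Try each row:
  row 0: fits
  row 1: fits
  row 2: fits
  row 3: fits
  row 4: fits
  row 5: fits
  row 6: fits
  row 7: blocked -> lock at row 6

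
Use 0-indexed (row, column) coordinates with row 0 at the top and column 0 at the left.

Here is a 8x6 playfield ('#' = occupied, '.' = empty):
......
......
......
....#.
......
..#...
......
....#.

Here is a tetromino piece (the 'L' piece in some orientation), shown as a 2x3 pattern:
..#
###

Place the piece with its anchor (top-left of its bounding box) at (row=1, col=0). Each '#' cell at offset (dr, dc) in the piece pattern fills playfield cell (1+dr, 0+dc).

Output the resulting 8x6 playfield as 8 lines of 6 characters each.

Fill (1+0,0+2) = (1,2)
Fill (1+1,0+0) = (2,0)
Fill (1+1,0+1) = (2,1)
Fill (1+1,0+2) = (2,2)

Answer: ......
..#...
###...
....#.
......
..#...
......
....#.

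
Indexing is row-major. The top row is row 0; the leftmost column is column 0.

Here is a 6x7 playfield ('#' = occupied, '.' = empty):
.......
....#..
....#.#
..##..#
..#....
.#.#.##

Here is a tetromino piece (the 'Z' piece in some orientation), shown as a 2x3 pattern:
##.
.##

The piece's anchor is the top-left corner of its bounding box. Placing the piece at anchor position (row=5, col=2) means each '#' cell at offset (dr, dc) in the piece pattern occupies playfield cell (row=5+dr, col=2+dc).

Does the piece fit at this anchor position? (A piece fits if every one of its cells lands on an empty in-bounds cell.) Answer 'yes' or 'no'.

Answer: no

Derivation:
Check each piece cell at anchor (5, 2):
  offset (0,0) -> (5,2): empty -> OK
  offset (0,1) -> (5,3): occupied ('#') -> FAIL
  offset (1,1) -> (6,3): out of bounds -> FAIL
  offset (1,2) -> (6,4): out of bounds -> FAIL
All cells valid: no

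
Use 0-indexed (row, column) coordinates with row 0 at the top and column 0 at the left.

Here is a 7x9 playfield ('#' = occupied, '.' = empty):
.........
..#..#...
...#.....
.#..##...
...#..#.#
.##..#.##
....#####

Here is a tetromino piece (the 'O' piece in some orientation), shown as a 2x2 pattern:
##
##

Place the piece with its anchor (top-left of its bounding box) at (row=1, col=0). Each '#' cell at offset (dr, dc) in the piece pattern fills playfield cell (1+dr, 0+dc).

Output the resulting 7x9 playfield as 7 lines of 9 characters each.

Fill (1+0,0+0) = (1,0)
Fill (1+0,0+1) = (1,1)
Fill (1+1,0+0) = (2,0)
Fill (1+1,0+1) = (2,1)

Answer: .........
###..#...
##.#.....
.#..##...
...#..#.#
.##..#.##
....#####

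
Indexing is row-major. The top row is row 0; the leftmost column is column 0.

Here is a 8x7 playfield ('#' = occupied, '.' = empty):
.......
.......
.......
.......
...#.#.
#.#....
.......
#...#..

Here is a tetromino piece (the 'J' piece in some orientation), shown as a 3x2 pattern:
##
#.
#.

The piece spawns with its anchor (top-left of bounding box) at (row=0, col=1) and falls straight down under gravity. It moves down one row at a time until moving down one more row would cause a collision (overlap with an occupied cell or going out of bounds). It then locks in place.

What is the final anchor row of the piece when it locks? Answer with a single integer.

Spawn at (row=0, col=1). Try each row:
  row 0: fits
  row 1: fits
  row 2: fits
  row 3: fits
  row 4: fits
  row 5: blocked -> lock at row 4

Answer: 4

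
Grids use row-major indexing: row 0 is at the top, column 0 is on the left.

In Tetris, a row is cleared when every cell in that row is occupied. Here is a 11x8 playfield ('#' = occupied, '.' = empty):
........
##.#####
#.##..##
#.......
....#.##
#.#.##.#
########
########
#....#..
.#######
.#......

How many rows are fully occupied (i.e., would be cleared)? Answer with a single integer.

Check each row:
  row 0: 8 empty cells -> not full
  row 1: 1 empty cell -> not full
  row 2: 3 empty cells -> not full
  row 3: 7 empty cells -> not full
  row 4: 5 empty cells -> not full
  row 5: 3 empty cells -> not full
  row 6: 0 empty cells -> FULL (clear)
  row 7: 0 empty cells -> FULL (clear)
  row 8: 6 empty cells -> not full
  row 9: 1 empty cell -> not full
  row 10: 7 empty cells -> not full
Total rows cleared: 2

Answer: 2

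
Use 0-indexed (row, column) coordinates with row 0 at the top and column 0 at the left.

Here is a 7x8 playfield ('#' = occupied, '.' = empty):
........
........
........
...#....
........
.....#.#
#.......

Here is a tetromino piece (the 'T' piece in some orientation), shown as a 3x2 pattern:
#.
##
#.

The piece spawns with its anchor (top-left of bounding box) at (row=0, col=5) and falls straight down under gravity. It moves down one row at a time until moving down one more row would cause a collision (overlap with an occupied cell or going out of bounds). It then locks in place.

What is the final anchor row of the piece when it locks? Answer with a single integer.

Answer: 2

Derivation:
Spawn at (row=0, col=5). Try each row:
  row 0: fits
  row 1: fits
  row 2: fits
  row 3: blocked -> lock at row 2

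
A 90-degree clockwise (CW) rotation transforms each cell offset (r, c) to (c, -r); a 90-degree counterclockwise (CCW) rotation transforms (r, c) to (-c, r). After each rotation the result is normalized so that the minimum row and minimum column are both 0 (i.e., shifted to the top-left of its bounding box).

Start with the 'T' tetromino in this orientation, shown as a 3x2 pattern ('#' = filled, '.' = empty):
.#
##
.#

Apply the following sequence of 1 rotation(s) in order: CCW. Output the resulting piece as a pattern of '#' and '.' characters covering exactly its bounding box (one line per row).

Start:
.#
##
.#
After rotation 1 (CCW):
###
.#.

Answer: ###
.#.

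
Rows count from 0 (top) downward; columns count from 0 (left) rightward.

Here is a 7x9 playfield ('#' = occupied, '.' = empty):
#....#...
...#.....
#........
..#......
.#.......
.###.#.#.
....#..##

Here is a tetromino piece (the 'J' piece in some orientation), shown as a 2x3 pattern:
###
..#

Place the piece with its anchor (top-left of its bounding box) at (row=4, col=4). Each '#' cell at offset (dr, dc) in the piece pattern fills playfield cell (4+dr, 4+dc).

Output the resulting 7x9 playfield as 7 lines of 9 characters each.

Answer: #....#...
...#.....
#........
..#......
.#..###..
.###.###.
....#..##

Derivation:
Fill (4+0,4+0) = (4,4)
Fill (4+0,4+1) = (4,5)
Fill (4+0,4+2) = (4,6)
Fill (4+1,4+2) = (5,6)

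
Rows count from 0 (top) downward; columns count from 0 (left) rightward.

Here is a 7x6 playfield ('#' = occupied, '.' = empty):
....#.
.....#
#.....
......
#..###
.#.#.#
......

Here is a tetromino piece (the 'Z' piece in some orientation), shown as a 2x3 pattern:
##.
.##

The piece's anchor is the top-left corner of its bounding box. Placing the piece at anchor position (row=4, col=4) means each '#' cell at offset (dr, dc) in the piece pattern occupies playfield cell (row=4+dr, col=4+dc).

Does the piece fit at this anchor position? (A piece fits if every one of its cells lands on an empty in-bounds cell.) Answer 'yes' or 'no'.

Check each piece cell at anchor (4, 4):
  offset (0,0) -> (4,4): occupied ('#') -> FAIL
  offset (0,1) -> (4,5): occupied ('#') -> FAIL
  offset (1,1) -> (5,5): occupied ('#') -> FAIL
  offset (1,2) -> (5,6): out of bounds -> FAIL
All cells valid: no

Answer: no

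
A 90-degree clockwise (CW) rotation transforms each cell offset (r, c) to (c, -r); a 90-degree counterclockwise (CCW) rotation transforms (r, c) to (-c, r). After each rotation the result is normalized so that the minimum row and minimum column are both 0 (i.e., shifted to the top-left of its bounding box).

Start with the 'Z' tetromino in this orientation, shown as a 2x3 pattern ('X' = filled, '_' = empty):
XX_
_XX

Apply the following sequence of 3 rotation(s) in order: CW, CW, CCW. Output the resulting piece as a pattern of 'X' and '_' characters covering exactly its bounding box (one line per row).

Start:
XX_
_XX
After rotation 1 (CW):
_X
XX
X_
After rotation 2 (CW):
XX_
_XX
After rotation 3 (CCW):
_X
XX
X_

Answer: _X
XX
X_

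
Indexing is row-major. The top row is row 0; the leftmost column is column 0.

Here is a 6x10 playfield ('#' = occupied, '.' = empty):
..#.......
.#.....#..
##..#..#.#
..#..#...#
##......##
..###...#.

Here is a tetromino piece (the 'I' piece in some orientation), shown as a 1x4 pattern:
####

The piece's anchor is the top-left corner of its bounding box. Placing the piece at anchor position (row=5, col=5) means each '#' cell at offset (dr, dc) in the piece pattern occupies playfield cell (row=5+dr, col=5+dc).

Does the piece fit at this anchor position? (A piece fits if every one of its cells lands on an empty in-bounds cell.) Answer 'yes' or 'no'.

Check each piece cell at anchor (5, 5):
  offset (0,0) -> (5,5): empty -> OK
  offset (0,1) -> (5,6): empty -> OK
  offset (0,2) -> (5,7): empty -> OK
  offset (0,3) -> (5,8): occupied ('#') -> FAIL
All cells valid: no

Answer: no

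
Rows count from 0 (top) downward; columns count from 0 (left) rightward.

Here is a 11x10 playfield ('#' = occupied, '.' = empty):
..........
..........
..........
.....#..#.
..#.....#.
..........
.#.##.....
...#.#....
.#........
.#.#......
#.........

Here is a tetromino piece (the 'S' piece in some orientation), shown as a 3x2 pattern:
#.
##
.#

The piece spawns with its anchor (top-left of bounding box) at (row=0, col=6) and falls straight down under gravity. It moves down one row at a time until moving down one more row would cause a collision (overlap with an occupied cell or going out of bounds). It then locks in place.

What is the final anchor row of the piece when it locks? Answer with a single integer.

Spawn at (row=0, col=6). Try each row:
  row 0: fits
  row 1: fits
  row 2: fits
  row 3: fits
  row 4: fits
  row 5: fits
  row 6: fits
  row 7: fits
  row 8: fits
  row 9: blocked -> lock at row 8

Answer: 8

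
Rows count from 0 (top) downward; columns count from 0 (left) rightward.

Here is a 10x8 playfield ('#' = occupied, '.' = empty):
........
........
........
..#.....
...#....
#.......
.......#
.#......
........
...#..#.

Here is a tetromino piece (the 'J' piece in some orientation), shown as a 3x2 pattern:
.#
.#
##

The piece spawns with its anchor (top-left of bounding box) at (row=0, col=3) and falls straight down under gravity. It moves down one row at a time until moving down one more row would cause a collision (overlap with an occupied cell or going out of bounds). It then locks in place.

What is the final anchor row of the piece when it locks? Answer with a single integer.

Spawn at (row=0, col=3). Try each row:
  row 0: fits
  row 1: fits
  row 2: blocked -> lock at row 1

Answer: 1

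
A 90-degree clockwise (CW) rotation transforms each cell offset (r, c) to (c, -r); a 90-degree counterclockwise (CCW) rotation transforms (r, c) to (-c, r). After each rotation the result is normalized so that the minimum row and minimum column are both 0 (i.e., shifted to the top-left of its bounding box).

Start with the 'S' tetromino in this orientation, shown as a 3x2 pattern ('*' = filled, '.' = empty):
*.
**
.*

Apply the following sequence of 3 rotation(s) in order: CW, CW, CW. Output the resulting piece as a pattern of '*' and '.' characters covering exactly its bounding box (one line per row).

Start:
*.
**
.*
After rotation 1 (CW):
.**
**.
After rotation 2 (CW):
*.
**
.*
After rotation 3 (CW):
.**
**.

Answer: .**
**.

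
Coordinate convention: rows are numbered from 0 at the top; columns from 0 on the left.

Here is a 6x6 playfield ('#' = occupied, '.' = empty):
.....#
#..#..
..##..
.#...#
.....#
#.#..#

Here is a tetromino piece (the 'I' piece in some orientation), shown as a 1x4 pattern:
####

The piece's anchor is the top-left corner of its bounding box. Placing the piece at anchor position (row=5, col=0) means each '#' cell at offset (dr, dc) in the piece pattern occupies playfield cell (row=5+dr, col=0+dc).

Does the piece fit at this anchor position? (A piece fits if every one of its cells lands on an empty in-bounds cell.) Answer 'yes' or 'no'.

Check each piece cell at anchor (5, 0):
  offset (0,0) -> (5,0): occupied ('#') -> FAIL
  offset (0,1) -> (5,1): empty -> OK
  offset (0,2) -> (5,2): occupied ('#') -> FAIL
  offset (0,3) -> (5,3): empty -> OK
All cells valid: no

Answer: no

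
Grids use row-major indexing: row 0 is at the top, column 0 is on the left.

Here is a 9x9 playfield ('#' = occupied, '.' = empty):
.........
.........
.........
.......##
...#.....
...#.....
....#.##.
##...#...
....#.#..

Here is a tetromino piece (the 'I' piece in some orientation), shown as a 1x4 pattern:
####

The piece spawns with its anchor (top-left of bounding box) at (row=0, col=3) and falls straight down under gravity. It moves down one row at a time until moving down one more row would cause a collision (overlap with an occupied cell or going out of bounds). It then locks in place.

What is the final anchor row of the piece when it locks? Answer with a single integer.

Spawn at (row=0, col=3). Try each row:
  row 0: fits
  row 1: fits
  row 2: fits
  row 3: fits
  row 4: blocked -> lock at row 3

Answer: 3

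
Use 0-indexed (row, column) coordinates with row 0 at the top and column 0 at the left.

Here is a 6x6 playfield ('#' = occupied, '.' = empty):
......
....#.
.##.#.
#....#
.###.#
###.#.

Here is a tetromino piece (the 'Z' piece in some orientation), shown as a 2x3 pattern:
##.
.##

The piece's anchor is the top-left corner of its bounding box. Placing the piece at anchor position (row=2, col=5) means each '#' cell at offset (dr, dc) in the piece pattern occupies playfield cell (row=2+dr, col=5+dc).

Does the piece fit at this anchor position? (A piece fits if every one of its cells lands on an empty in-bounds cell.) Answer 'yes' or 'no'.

Answer: no

Derivation:
Check each piece cell at anchor (2, 5):
  offset (0,0) -> (2,5): empty -> OK
  offset (0,1) -> (2,6): out of bounds -> FAIL
  offset (1,1) -> (3,6): out of bounds -> FAIL
  offset (1,2) -> (3,7): out of bounds -> FAIL
All cells valid: no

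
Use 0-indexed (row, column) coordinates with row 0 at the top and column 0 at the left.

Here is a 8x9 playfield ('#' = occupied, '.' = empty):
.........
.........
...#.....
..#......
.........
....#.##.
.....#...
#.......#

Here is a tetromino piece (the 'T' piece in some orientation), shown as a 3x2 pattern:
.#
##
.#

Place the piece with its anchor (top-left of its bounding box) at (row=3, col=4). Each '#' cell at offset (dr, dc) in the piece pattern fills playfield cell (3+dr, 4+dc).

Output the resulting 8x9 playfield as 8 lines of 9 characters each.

Fill (3+0,4+1) = (3,5)
Fill (3+1,4+0) = (4,4)
Fill (3+1,4+1) = (4,5)
Fill (3+2,4+1) = (5,5)

Answer: .........
.........
...#.....
..#..#...
....##...
....####.
.....#...
#.......#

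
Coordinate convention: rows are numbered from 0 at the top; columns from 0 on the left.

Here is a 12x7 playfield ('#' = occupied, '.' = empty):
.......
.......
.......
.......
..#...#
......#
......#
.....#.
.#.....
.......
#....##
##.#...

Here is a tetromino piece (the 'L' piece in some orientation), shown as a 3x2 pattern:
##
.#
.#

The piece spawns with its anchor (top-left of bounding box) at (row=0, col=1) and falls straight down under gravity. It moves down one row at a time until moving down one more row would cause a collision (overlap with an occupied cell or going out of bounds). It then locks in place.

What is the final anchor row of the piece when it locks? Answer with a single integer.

Spawn at (row=0, col=1). Try each row:
  row 0: fits
  row 1: fits
  row 2: blocked -> lock at row 1

Answer: 1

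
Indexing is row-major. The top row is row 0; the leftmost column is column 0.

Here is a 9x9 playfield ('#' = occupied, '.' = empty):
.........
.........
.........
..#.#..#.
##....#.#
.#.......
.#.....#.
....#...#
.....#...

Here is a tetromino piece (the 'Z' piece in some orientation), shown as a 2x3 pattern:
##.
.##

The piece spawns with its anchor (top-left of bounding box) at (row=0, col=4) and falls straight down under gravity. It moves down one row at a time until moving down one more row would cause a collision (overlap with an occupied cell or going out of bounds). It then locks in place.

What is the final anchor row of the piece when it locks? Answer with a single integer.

Spawn at (row=0, col=4). Try each row:
  row 0: fits
  row 1: fits
  row 2: fits
  row 3: blocked -> lock at row 2

Answer: 2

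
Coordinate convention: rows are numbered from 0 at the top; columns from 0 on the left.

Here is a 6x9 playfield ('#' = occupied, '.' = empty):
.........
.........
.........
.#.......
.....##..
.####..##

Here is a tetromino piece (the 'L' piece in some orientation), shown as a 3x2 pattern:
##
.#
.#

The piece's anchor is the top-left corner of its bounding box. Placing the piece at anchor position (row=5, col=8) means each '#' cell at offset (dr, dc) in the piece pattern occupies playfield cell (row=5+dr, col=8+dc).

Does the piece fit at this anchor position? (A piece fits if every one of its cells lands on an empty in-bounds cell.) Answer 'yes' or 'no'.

Answer: no

Derivation:
Check each piece cell at anchor (5, 8):
  offset (0,0) -> (5,8): occupied ('#') -> FAIL
  offset (0,1) -> (5,9): out of bounds -> FAIL
  offset (1,1) -> (6,9): out of bounds -> FAIL
  offset (2,1) -> (7,9): out of bounds -> FAIL
All cells valid: no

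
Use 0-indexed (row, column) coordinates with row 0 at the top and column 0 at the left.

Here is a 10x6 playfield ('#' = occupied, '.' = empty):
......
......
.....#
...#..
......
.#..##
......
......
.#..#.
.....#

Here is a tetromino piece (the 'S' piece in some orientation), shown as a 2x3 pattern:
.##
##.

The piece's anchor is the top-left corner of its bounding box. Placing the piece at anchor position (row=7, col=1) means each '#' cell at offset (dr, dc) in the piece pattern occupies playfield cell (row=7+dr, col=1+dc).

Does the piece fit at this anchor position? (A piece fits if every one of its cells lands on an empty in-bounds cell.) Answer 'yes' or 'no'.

Check each piece cell at anchor (7, 1):
  offset (0,1) -> (7,2): empty -> OK
  offset (0,2) -> (7,3): empty -> OK
  offset (1,0) -> (8,1): occupied ('#') -> FAIL
  offset (1,1) -> (8,2): empty -> OK
All cells valid: no

Answer: no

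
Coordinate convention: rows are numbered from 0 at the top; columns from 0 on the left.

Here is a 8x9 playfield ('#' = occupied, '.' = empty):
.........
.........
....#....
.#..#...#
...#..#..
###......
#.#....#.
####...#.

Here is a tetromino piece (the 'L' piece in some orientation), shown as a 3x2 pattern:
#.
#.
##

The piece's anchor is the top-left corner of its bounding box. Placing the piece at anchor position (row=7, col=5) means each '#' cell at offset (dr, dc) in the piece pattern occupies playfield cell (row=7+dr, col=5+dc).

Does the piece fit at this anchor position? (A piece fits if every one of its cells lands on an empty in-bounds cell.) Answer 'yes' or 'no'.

Check each piece cell at anchor (7, 5):
  offset (0,0) -> (7,5): empty -> OK
  offset (1,0) -> (8,5): out of bounds -> FAIL
  offset (2,0) -> (9,5): out of bounds -> FAIL
  offset (2,1) -> (9,6): out of bounds -> FAIL
All cells valid: no

Answer: no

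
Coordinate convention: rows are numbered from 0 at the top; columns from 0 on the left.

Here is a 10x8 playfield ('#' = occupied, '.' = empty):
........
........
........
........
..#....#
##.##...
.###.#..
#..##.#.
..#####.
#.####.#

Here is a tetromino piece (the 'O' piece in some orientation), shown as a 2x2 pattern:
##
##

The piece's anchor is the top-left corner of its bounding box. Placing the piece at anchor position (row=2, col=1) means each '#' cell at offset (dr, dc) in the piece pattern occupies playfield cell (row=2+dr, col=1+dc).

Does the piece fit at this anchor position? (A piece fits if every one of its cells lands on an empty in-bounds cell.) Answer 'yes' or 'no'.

Answer: yes

Derivation:
Check each piece cell at anchor (2, 1):
  offset (0,0) -> (2,1): empty -> OK
  offset (0,1) -> (2,2): empty -> OK
  offset (1,0) -> (3,1): empty -> OK
  offset (1,1) -> (3,2): empty -> OK
All cells valid: yes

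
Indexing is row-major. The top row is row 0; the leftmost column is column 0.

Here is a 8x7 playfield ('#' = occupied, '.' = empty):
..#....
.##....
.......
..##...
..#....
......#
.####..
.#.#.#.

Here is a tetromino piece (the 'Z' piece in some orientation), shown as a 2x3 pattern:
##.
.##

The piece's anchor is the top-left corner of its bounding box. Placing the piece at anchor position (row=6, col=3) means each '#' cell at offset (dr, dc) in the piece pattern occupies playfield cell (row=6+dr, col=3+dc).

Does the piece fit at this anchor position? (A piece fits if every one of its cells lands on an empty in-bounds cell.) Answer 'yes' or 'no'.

Answer: no

Derivation:
Check each piece cell at anchor (6, 3):
  offset (0,0) -> (6,3): occupied ('#') -> FAIL
  offset (0,1) -> (6,4): occupied ('#') -> FAIL
  offset (1,1) -> (7,4): empty -> OK
  offset (1,2) -> (7,5): occupied ('#') -> FAIL
All cells valid: no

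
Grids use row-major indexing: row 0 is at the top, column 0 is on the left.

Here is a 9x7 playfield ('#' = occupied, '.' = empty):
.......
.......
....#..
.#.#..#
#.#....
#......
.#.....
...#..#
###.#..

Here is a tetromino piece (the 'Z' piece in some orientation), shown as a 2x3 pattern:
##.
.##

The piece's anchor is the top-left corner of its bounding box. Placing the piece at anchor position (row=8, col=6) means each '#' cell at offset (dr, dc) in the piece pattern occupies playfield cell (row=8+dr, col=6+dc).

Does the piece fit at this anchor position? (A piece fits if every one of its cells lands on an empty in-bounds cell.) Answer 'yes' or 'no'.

Check each piece cell at anchor (8, 6):
  offset (0,0) -> (8,6): empty -> OK
  offset (0,1) -> (8,7): out of bounds -> FAIL
  offset (1,1) -> (9,7): out of bounds -> FAIL
  offset (1,2) -> (9,8): out of bounds -> FAIL
All cells valid: no

Answer: no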